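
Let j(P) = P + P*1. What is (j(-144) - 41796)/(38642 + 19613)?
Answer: -42084/58255 ≈ -0.72241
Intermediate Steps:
j(P) = 2*P (j(P) = P + P = 2*P)
(j(-144) - 41796)/(38642 + 19613) = (2*(-144) - 41796)/(38642 + 19613) = (-288 - 41796)/58255 = -42084*1/58255 = -42084/58255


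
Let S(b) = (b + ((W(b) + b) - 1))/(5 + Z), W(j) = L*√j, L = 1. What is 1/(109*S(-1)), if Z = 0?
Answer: -3/218 - I/218 ≈ -0.013761 - 0.0045872*I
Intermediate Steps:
W(j) = √j (W(j) = 1*√j = √j)
S(b) = -⅕ + √b/5 + 2*b/5 (S(b) = (b + ((√b + b) - 1))/(5 + 0) = (b + ((b + √b) - 1))/5 = (b + (-1 + b + √b))*(⅕) = (-1 + √b + 2*b)*(⅕) = -⅕ + √b/5 + 2*b/5)
1/(109*S(-1)) = 1/(109*(-⅕ + √(-1)/5 + (⅖)*(-1))) = 1/(109*(-⅕ + I/5 - ⅖)) = 1/(109*(-⅗ + I/5)) = 1/(-327/5 + 109*I/5) = 5*(-327/5 - 109*I/5)/23762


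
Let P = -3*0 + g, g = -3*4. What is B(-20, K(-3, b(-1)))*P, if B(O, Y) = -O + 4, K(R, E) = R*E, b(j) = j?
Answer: -288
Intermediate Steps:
g = -12
K(R, E) = E*R
B(O, Y) = 4 - O
P = -12 (P = -3*0 - 12 = 0 - 12 = -12)
B(-20, K(-3, b(-1)))*P = (4 - 1*(-20))*(-12) = (4 + 20)*(-12) = 24*(-12) = -288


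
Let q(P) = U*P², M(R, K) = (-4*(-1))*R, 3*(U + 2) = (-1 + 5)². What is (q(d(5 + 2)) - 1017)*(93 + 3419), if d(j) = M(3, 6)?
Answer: -1885944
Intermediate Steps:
U = 10/3 (U = -2 + (-1 + 5)²/3 = -2 + (⅓)*4² = -2 + (⅓)*16 = -2 + 16/3 = 10/3 ≈ 3.3333)
M(R, K) = 4*R
d(j) = 12 (d(j) = 4*3 = 12)
q(P) = 10*P²/3
(q(d(5 + 2)) - 1017)*(93 + 3419) = ((10/3)*12² - 1017)*(93 + 3419) = ((10/3)*144 - 1017)*3512 = (480 - 1017)*3512 = -537*3512 = -1885944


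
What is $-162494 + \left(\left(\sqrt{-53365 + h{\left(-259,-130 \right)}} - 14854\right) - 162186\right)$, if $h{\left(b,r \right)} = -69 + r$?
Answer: $-339534 + 2 i \sqrt{13391} \approx -3.3953 \cdot 10^{5} + 231.44 i$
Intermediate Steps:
$-162494 + \left(\left(\sqrt{-53365 + h{\left(-259,-130 \right)}} - 14854\right) - 162186\right) = -162494 - \left(177040 - \sqrt{-53365 - 199}\right) = -162494 - \left(177040 - 2 i \sqrt{13391}\right) = -339534 + 2 i \sqrt{13391}$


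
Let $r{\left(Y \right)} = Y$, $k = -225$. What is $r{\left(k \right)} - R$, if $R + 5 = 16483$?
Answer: $-16703$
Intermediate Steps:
$R = 16478$ ($R = -5 + 16483 = 16478$)
$r{\left(k \right)} - R = -225 - 16478 = -16703$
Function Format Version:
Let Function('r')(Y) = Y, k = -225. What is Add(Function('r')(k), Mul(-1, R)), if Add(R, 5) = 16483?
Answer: -16703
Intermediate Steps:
R = 16478 (R = Add(-5, 16483) = 16478)
Add(Function('r')(k), Mul(-1, R)) = Add(-225, Mul(-1, 16478)) = Add(-225, -16478) = -16703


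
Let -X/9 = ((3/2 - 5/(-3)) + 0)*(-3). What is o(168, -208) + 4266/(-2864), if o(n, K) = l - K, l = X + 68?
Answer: 515535/1432 ≈ 360.01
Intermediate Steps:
X = 171/2 (X = -9*((3/2 - 5/(-3)) + 0)*(-3) = -9*((3*(½) - 5*(-⅓)) + 0)*(-3) = -9*((3/2 + 5/3) + 0)*(-3) = -9*(19/6 + 0)*(-3) = -57*(-3)/2 = -9*(-19/2) = 171/2 ≈ 85.500)
l = 307/2 (l = 171/2 + 68 = 307/2 ≈ 153.50)
o(n, K) = 307/2 - K
o(168, -208) + 4266/(-2864) = (307/2 - 1*(-208)) + 4266/(-2864) = (307/2 + 208) + 4266*(-1/2864) = 723/2 - 2133/1432 = 515535/1432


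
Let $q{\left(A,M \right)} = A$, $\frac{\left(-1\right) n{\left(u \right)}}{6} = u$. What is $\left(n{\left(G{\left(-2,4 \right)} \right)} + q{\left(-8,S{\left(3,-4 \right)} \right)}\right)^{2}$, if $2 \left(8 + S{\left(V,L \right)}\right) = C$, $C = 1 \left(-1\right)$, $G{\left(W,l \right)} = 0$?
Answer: $64$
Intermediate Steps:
$n{\left(u \right)} = - 6 u$
$C = -1$
$S{\left(V,L \right)} = - \frac{17}{2}$ ($S{\left(V,L \right)} = -8 + \frac{1}{2} \left(-1\right) = -8 - \frac{1}{2} = - \frac{17}{2}$)
$\left(n{\left(G{\left(-2,4 \right)} \right)} + q{\left(-8,S{\left(3,-4 \right)} \right)}\right)^{2} = \left(\left(-6\right) 0 - 8\right)^{2} = \left(0 - 8\right)^{2} = \left(-8\right)^{2} = 64$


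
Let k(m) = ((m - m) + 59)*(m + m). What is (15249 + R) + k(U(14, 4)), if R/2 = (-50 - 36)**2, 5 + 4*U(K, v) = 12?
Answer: 60495/2 ≈ 30248.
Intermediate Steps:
U(K, v) = 7/4 (U(K, v) = -5/4 + (1/4)*12 = -5/4 + 3 = 7/4)
R = 14792 (R = 2*(-50 - 36)**2 = 2*(-86)**2 = 2*7396 = 14792)
k(m) = 118*m (k(m) = (0 + 59)*(2*m) = 59*(2*m) = 118*m)
(15249 + R) + k(U(14, 4)) = (15249 + 14792) + 118*(7/4) = 30041 + 413/2 = 60495/2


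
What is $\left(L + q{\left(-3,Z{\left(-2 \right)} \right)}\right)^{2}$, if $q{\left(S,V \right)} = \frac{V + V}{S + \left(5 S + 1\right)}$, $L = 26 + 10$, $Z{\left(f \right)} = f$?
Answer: $\frac{379456}{289} \approx 1313.0$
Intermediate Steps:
$L = 36$
$q{\left(S,V \right)} = \frac{2 V}{1 + 6 S}$ ($q{\left(S,V \right)} = \frac{2 V}{S + \left(1 + 5 S\right)} = \frac{2 V}{1 + 6 S}$)
$\left(L + q{\left(-3,Z{\left(-2 \right)} \right)}\right)^{2} = \left(36 + 2 \left(-2\right) \frac{1}{1 + 6 \left(-3\right)}\right)^{2} = \left(36 + 2 \left(-2\right) \frac{1}{1 - 18}\right)^{2} = \left(36 + 2 \left(-2\right) \frac{1}{-17}\right)^{2} = \left(36 + 2 \left(-2\right) \left(- \frac{1}{17}\right)\right)^{2} = \left(36 + \frac{4}{17}\right)^{2} = \left(\frac{616}{17}\right)^{2} = \frac{379456}{289}$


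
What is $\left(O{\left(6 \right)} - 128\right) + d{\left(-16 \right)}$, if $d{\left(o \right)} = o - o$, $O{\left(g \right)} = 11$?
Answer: $-117$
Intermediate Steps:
$d{\left(o \right)} = 0$
$\left(O{\left(6 \right)} - 128\right) + d{\left(-16 \right)} = \left(11 - 128\right) + 0 = -117 + 0 = -117$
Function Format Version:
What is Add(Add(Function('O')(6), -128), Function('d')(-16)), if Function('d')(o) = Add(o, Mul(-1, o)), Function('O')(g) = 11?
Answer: -117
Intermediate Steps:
Function('d')(o) = 0
Add(Add(Function('O')(6), -128), Function('d')(-16)) = Add(Add(11, -128), 0) = Add(-117, 0) = -117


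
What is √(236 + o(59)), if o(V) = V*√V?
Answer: √(236 + 59*√59) ≈ 26.252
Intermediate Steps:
o(V) = V^(3/2)
√(236 + o(59)) = √(236 + 59^(3/2)) = √(236 + 59*√59)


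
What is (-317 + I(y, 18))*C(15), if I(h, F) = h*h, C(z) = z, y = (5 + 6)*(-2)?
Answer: 2505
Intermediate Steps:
y = -22 (y = 11*(-2) = -22)
I(h, F) = h²
(-317 + I(y, 18))*C(15) = (-317 + (-22)²)*15 = (-317 + 484)*15 = 167*15 = 2505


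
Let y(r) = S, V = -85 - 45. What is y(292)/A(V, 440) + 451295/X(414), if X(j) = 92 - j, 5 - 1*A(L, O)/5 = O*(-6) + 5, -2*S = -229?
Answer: -5957057131/4250400 ≈ -1401.5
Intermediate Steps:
V = -130
S = 229/2 (S = -½*(-229) = 229/2 ≈ 114.50)
A(L, O) = 30*O (A(L, O) = 25 - 5*(O*(-6) + 5) = 25 - 5*(-6*O + 5) = 25 - 5*(5 - 6*O) = 25 + (-25 + 30*O) = 30*O)
y(r) = 229/2
y(292)/A(V, 440) + 451295/X(414) = 229/(2*((30*440))) + 451295/(92 - 1*414) = (229/2)/13200 + 451295/(92 - 414) = (229/2)*(1/13200) + 451295/(-322) = 229/26400 + 451295*(-1/322) = 229/26400 - 451295/322 = -5957057131/4250400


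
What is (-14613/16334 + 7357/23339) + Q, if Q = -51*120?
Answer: -2333282546689/381219226 ≈ -6120.6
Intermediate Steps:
Q = -6120
(-14613/16334 + 7357/23339) + Q = (-14613/16334 + 7357/23339) - 6120 = -220883569/381219226 - 6120 = -2333282546689/381219226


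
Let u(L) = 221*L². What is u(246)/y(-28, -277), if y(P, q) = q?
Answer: -13374036/277 ≈ -48282.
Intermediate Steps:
u(246)/y(-28, -277) = (221*246²)/(-277) = (221*60516)*(-1/277) = 13374036*(-1/277) = -13374036/277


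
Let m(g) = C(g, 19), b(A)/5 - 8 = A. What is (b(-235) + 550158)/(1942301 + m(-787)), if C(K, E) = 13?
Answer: 549023/1942314 ≈ 0.28266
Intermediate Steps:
b(A) = 40 + 5*A
m(g) = 13
(b(-235) + 550158)/(1942301 + m(-787)) = ((40 + 5*(-235)) + 550158)/(1942301 + 13) = ((40 - 1175) + 550158)/1942314 = (-1135 + 550158)*(1/1942314) = 549023*(1/1942314) = 549023/1942314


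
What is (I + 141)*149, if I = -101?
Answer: 5960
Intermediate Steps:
(I + 141)*149 = (-101 + 141)*149 = 40*149 = 5960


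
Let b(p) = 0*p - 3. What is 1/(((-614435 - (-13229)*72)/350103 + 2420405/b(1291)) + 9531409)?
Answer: 350103/3054511539275 ≈ 1.1462e-7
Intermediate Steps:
b(p) = -3 (b(p) = 0 - 3 = -3)
1/(((-614435 - (-13229)*72)/350103 + 2420405/b(1291)) + 9531409) = 1/(((-614435 - (-13229)*72)/350103 + 2420405/(-3)) + 9531409) = 1/(((-614435 - 1*(-952488))*(1/350103) + 2420405*(-⅓)) + 9531409) = 1/(((-614435 + 952488)*(1/350103) - 2420405/3) + 9531409) = 1/((338053*(1/350103) - 2420405/3) + 9531409) = 1/((338053/350103 - 2420405/3) + 9531409) = 1/(-282463345852/350103 + 9531409) = 1/(3054511539275/350103) = 350103/3054511539275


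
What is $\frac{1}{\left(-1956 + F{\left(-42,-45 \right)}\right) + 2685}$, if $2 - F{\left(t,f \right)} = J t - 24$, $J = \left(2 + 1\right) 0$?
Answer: $\frac{1}{755} \approx 0.0013245$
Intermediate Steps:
$J = 0$ ($J = 3 \cdot 0 = 0$)
$F{\left(t,f \right)} = 26$ ($F{\left(t,f \right)} = 2 - \left(0 t - 24\right) = 2 - \left(0 - 24\right) = 2 - -24 = 2 + 24 = 26$)
$\frac{1}{\left(-1956 + F{\left(-42,-45 \right)}\right) + 2685} = \frac{1}{\left(-1956 + 26\right) + 2685} = \frac{1}{-1930 + 2685} = \frac{1}{755}$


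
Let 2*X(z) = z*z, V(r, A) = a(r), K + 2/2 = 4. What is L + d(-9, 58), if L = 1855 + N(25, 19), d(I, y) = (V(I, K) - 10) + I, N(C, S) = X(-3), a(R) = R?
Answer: 3663/2 ≈ 1831.5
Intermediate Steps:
K = 3 (K = -1 + 4 = 3)
V(r, A) = r
X(z) = z²/2 (X(z) = (z*z)/2 = z²/2)
N(C, S) = 9/2 (N(C, S) = (½)*(-3)² = (½)*9 = 9/2)
d(I, y) = -10 + 2*I (d(I, y) = (I - 10) + I = (-10 + I) + I = -10 + 2*I)
L = 3719/2 (L = 1855 + 9/2 = 3719/2 ≈ 1859.5)
L + d(-9, 58) = 3719/2 + (-10 + 2*(-9)) = 3719/2 + (-10 - 18) = 3719/2 - 28 = 3663/2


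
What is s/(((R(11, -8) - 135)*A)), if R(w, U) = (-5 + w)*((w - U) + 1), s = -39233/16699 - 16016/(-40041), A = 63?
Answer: 1303477369/631869202755 ≈ 0.0020629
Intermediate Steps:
s = -1303477369/668644659 (s = -39233*1/16699 - 16016*(-1/40041) = -39233/16699 + 16016/40041 = -1303477369/668644659 ≈ -1.9494)
R(w, U) = (-5 + w)*(1 + w - U)
s/(((R(11, -8) - 135)*A)) = -1303477369*1/(63*((-5 + 11**2 - 4*11 + 5*(-8) - 1*(-8)*11) - 135))/668644659 = -1303477369*1/(63*((-5 + 121 - 44 - 40 + 88) - 135))/668644659 = -1303477369*1/(63*(120 - 135))/668644659 = -1303477369/(668644659*((-15*63))) = -1303477369/668644659/(-945) = -1303477369/668644659*(-1/945) = 1303477369/631869202755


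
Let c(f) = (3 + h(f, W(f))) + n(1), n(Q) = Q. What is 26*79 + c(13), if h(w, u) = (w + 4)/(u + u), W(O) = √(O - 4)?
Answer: 12365/6 ≈ 2060.8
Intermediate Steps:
W(O) = √(-4 + O)
h(w, u) = (4 + w)/(2*u) (h(w, u) = (4 + w)/((2*u)) = (4 + w)*(1/(2*u)) = (4 + w)/(2*u))
c(f) = 4 + (4 + f)/(2*√(-4 + f)) (c(f) = (3 + (4 + f)/(2*(√(-4 + f)))) + 1 = (3 + (4 + f)/(2*√(-4 + f))) + 1 = 4 + (4 + f)/(2*√(-4 + f)))
26*79 + c(13) = 26*79 + (4 + 13 + 8*√(-4 + 13))/(2*√(-4 + 13)) = 2054 + (4 + 13 + 8*√9)/(2*√9) = 2054 + (½)*(⅓)*(4 + 13 + 8*3) = 2054 + (½)*(⅓)*(4 + 13 + 24) = 2054 + (½)*(⅓)*41 = 2054 + 41/6 = 12365/6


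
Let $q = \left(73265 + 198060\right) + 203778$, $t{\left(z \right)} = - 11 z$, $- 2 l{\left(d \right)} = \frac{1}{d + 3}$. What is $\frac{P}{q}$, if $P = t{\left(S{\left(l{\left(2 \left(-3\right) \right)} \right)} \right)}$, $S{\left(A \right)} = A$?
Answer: $- \frac{11}{2850618} \approx -3.8588 \cdot 10^{-6}$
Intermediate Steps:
$l{\left(d \right)} = - \frac{1}{2 \left(3 + d\right)}$ ($l{\left(d \right)} = - \frac{1}{2 \left(d + 3\right)} = - \frac{1}{2 \left(3 + d\right)}$)
$q = 475103$ ($q = 271325 + 203778 = 475103$)
$P = - \frac{11}{6}$ ($P = - 11 \left(- \frac{1}{6 + 2 \cdot 2 \left(-3\right)}\right) = - 11 \left(- \frac{1}{6 + 2 \left(-6\right)}\right) = - 11 \left(- \frac{1}{6 - 12}\right) = - 11 \left(- \frac{1}{-6}\right) = - 11 \left(\left(-1\right) \left(- \frac{1}{6}\right)\right) = \left(-11\right) \frac{1}{6} = - \frac{11}{6} \approx -1.8333$)
$\frac{P}{q} = - \frac{11}{6 \cdot 475103} = \left(- \frac{11}{6}\right) \frac{1}{475103} = - \frac{11}{2850618}$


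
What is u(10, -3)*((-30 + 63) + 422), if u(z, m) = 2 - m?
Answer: 2275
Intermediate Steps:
u(10, -3)*((-30 + 63) + 422) = (2 - 1*(-3))*((-30 + 63) + 422) = (2 + 3)*(33 + 422) = 5*455 = 2275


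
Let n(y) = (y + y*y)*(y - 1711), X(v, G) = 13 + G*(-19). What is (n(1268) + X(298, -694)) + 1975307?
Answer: -710839250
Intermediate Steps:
X(v, G) = 13 - 19*G
n(y) = (-1711 + y)*(y + y²) (n(y) = (y + y²)*(-1711 + y) = (-1711 + y)*(y + y²))
(n(1268) + X(298, -694)) + 1975307 = (1268*(-1711 + 1268² - 1710*1268) + (13 - 19*(-694))) + 1975307 = (1268*(-1711 + 1607824 - 2168280) + (13 + 13186)) + 1975307 = (1268*(-562167) + 13199) + 1975307 = (-712827756 + 13199) + 1975307 = -712814557 + 1975307 = -710839250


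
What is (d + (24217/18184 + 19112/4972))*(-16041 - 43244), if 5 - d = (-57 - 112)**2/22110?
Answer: -2392801624845563/4543145112 ≈ -5.2668e+5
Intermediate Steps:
d = 81989/22110 (d = 5 - (-57 - 112)**2/22110 = 5 - (-169)**2/22110 = 5 - 28561/22110 = 81989/22110 ≈ 3.7082)
(d + (24217/18184 + 19112/4972))*(-16041 - 43244) = (81989/22110 + (24217/18184 + 19112/4972))*(-16041 - 43244) = (81989/22110 + (24217*(1/18184) + 19112*(1/4972)))*(-59285) = (81989/22110 + (24217/18184 + 4778/1243))*(-59285) = (81989/22110 + 116984883/22602712)*(-59285) = (201804978059/22715725560)*(-59285) = -2392801624845563/4543145112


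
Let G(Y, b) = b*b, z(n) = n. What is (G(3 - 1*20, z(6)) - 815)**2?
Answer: 606841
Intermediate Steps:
G(Y, b) = b**2
(G(3 - 1*20, z(6)) - 815)**2 = (6**2 - 815)**2 = (36 - 815)**2 = (-779)**2 = 606841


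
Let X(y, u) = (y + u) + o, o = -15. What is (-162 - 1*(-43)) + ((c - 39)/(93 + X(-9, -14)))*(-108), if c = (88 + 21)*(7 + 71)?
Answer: -920549/55 ≈ -16737.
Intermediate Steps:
c = 8502 (c = 109*78 = 8502)
X(y, u) = -15 + u + y (X(y, u) = (y + u) - 15 = (u + y) - 15 = -15 + u + y)
(-162 - 1*(-43)) + ((c - 39)/(93 + X(-9, -14)))*(-108) = (-162 - 1*(-43)) + ((8502 - 39)/(93 + (-15 - 14 - 9)))*(-108) = (-162 + 43) + (8463/(93 - 38))*(-108) = -119 + (8463/55)*(-108) = -119 - 914004/55 = -920549/55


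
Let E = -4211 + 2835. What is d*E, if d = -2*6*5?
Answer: 82560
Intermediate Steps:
E = -1376
d = -60 (d = -12*5 = -60)
d*E = -60*(-1376) = 82560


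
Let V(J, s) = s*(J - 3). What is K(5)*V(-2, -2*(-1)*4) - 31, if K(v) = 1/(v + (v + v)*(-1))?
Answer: -23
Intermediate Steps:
V(J, s) = s*(-3 + J)
K(v) = -1/v (K(v) = 1/(v + (2*v)*(-1)) = 1/(v - 2*v) = 1/(-v) = -1/v)
K(5)*V(-2, -2*(-1)*4) - 31 = (-1/5)*((-2*(-1)*4)*(-3 - 2)) - 31 = (-1*⅕)*((2*4)*(-5)) - 31 = -8*(-5)/5 - 31 = -⅕*(-40) - 31 = 8 - 31 = -23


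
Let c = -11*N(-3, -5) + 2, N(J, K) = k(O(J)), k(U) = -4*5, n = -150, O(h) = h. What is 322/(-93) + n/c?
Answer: -14239/3441 ≈ -4.1380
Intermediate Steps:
k(U) = -20
N(J, K) = -20
c = 222 (c = -11*(-20) + 2 = 220 + 2 = 222)
322/(-93) + n/c = 322/(-93) - 150/222 = 322*(-1/93) - 150*1/222 = -322/93 - 25/37 = -14239/3441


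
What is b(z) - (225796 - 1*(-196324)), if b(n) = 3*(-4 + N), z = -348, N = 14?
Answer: -422090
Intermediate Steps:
b(n) = 30 (b(n) = 3*(-4 + 14) = 3*10 = 30)
b(z) - (225796 - 1*(-196324)) = 30 - (225796 - 1*(-196324)) = 30 - (225796 + 196324) = 30 - 1*422120 = 30 - 422120 = -422090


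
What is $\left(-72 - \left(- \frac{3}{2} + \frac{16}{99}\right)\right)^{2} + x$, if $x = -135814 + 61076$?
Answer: $- \frac{2734280471}{39204} \approx -69745.0$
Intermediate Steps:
$x = -74738$
$\left(-72 - \left(- \frac{3}{2} + \frac{16}{99}\right)\right)^{2} + x = \left(-72 - \left(- \frac{3}{2} + \frac{16}{99}\right)\right)^{2} - 74738 = \left(-72 - - \frac{265}{198}\right)^{2} - 74738 = \left(-72 + \left(- \frac{16}{99} + \frac{3}{2}\right)\right)^{2} - 74738 = \left(-72 + \frac{265}{198}\right)^{2} - 74738 = \left(- \frac{13991}{198}\right)^{2} - 74738 = \frac{195748081}{39204} - 74738 = - \frac{2734280471}{39204}$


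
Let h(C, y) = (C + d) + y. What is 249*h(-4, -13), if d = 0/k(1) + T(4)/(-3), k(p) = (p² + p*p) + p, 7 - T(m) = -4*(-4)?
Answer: -3486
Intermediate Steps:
T(m) = -9 (T(m) = 7 - (-4)*(-4) = 7 - 1*16 = 7 - 16 = -9)
k(p) = p + 2*p² (k(p) = (p² + p²) + p = 2*p² + p = p + 2*p²)
d = 3 (d = 0/((1*(1 + 2*1))) - 9/(-3) = 0/((1*(1 + 2))) - 9*(-⅓) = 0/((1*3)) + 3 = 0/3 + 3 = 0*(⅓) + 3 = 0 + 3 = 3)
h(C, y) = 3 + C + y (h(C, y) = (C + 3) + y = (3 + C) + y = 3 + C + y)
249*h(-4, -13) = 249*(3 - 4 - 13) = 249*(-14) = -3486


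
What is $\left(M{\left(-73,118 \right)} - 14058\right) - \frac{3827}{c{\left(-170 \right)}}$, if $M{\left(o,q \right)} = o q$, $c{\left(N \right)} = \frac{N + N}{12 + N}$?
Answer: $- \frac{4156573}{170} \approx -24450.0$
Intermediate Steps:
$c{\left(N \right)} = \frac{2 N}{12 + N}$
$\left(M{\left(-73,118 \right)} - 14058\right) - \frac{3827}{c{\left(-170 \right)}} = \left(\left(-73\right) 118 - 14058\right) - \frac{3827}{2 \left(-170\right) \frac{1}{12 - 170}} = \left(-8614 - 14058\right) - \frac{3827}{2 \left(-170\right) \frac{1}{-158}} = -22672 - \frac{3827}{2 \left(-170\right) \left(- \frac{1}{158}\right)} = -22672 - \frac{3827}{\frac{170}{79}} = -22672 - 3827 \cdot \frac{79}{170} = -22672 - \frac{302333}{170} = - \frac{4156573}{170}$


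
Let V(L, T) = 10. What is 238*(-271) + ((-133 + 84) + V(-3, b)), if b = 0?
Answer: -64537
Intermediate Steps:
238*(-271) + ((-133 + 84) + V(-3, b)) = 238*(-271) + ((-133 + 84) + 10) = -64498 + (-49 + 10) = -64498 - 39 = -64537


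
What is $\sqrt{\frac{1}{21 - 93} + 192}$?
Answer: $\frac{\sqrt{27646}}{12} \approx 13.856$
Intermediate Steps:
$\sqrt{\frac{1}{21 - 93} + 192} = \sqrt{\frac{1}{-72} + 192} = \sqrt{- \frac{1}{72} + 192} = \sqrt{\frac{13823}{72}} = \frac{\sqrt{27646}}{12}$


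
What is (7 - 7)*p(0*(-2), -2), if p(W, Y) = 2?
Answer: 0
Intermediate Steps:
(7 - 7)*p(0*(-2), -2) = (7 - 7)*2 = 0*2 = 0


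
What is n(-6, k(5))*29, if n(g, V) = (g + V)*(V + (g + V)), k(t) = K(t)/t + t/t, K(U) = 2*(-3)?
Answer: 28768/25 ≈ 1150.7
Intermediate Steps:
K(U) = -6
k(t) = 1 - 6/t (k(t) = -6/t + t/t = -6/t + 1 = 1 - 6/t)
n(g, V) = (V + g)*(g + 2*V) (n(g, V) = (V + g)*(V + (V + g)) = (V + g)*(g + 2*V))
n(-6, k(5))*29 = ((-6)**2 + 2*((-6 + 5)/5)**2 + 3*((-6 + 5)/5)*(-6))*29 = (36 + 2*((1/5)*(-1))**2 + 3*((1/5)*(-1))*(-6))*29 = (36 + 2*(-1/5)**2 + 3*(-1/5)*(-6))*29 = (36 + 2*(1/25) + 18/5)*29 = (36 + 2/25 + 18/5)*29 = (992/25)*29 = 28768/25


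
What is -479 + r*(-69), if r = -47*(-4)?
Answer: -13451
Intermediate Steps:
r = 188
-479 + r*(-69) = -479 + 188*(-69) = -479 - 12972 = -13451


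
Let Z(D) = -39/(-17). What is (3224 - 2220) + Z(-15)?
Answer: 17107/17 ≈ 1006.3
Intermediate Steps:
Z(D) = 39/17 (Z(D) = -39*(-1/17) = 39/17)
(3224 - 2220) + Z(-15) = (3224 - 2220) + 39/17 = 1004 + 39/17 = 17107/17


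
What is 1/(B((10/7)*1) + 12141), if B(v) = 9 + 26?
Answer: 1/12176 ≈ 8.2129e-5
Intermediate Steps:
B(v) = 35
1/(B((10/7)*1) + 12141) = 1/(35 + 12141) = 1/12176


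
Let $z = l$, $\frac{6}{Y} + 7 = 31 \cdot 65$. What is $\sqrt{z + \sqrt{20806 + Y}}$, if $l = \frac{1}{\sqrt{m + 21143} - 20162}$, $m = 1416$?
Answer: $\frac{\sqrt{502} \sqrt{-502 + \sqrt{5243195977} \left(20162 - \sqrt{22559}\right)}}{502 \sqrt{20162 - \sqrt{22559}}} \approx 12.01$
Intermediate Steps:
$Y = \frac{3}{1004}$ ($Y = \frac{6}{-7 + 31 \cdot 65} = \frac{6}{-7 + 2015} = \frac{6}{2008} = 6 \cdot \frac{1}{2008} = \frac{3}{1004} \approx 0.002988$)
$l = \frac{1}{-20162 + \sqrt{22559}}$ ($l = \frac{1}{\sqrt{1416 + 21143} - 20162} = \frac{1}{\sqrt{22559} - 20162} = \frac{1}{-20162 + \sqrt{22559}} \approx -4.9971 \cdot 10^{-5}$)
$z = - \frac{1186}{23910805} - \frac{\sqrt{22559}}{406483685} \approx -4.9971 \cdot 10^{-5}$
$\sqrt{z + \sqrt{20806 + Y}} = \sqrt{\left(- \frac{1186}{23910805} - \frac{\sqrt{22559}}{406483685}\right) + \sqrt{20806 + \frac{3}{1004}}} = \sqrt{\left(- \frac{1186}{23910805} - \frac{\sqrt{22559}}{406483685}\right) + \sqrt{\frac{20889227}{1004}}} = \sqrt{\left(- \frac{1186}{23910805} - \frac{\sqrt{22559}}{406483685}\right) + \frac{\sqrt{5243195977}}{502}} = \sqrt{- \frac{1186}{23910805} - \frac{\sqrt{22559}}{406483685} + \frac{\sqrt{5243195977}}{502}}$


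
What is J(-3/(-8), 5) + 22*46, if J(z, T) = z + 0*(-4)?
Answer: 8099/8 ≈ 1012.4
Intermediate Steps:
J(z, T) = z (J(z, T) = z + 0 = z)
J(-3/(-8), 5) + 22*46 = -3/(-8) + 22*46 = -3*(-⅛) + 1012 = 3/8 + 1012 = 8099/8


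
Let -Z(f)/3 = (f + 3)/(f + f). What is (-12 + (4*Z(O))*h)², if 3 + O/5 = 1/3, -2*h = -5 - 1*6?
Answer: 2259009/1600 ≈ 1411.9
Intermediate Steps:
h = 11/2 (h = -(-5 - 1*6)/2 = -(-5 - 6)/2 = -½*(-11) = 11/2 ≈ 5.5000)
O = -40/3 (O = -15 + 5/3 = -40/3 ≈ -13.333)
Z(f) = -3*(3 + f)/(2*f) (Z(f) = -3*(f + 3)/(f + f) = -3*(3 + f)/(2*f))
(-12 + (4*Z(O))*h)² = (-12 + (4*(3*(-3 - 1*(-40/3))/(2*(-40/3))))*(11/2))² = (-12 + (4*((3/2)*(-3/40)*(-3 + 40/3)))*(11/2))² = (-12 + (4*((3/2)*(-3/40)*(31/3)))*(11/2))² = (-12 + (4*(-93/80))*(11/2))² = (-12 - 93/20*11/2)² = (-12 - 1023/40)² = (-1503/40)² = 2259009/1600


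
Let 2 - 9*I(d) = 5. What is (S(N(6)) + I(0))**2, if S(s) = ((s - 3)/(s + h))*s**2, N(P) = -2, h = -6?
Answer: 169/36 ≈ 4.6944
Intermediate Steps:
I(d) = -1/3 (I(d) = 2/9 - 1/9*5 = 2/9 - 5/9 = -1/3)
S(s) = s**2*(-3 + s)/(-6 + s) (S(s) = ((s - 3)/(s - 6))*s**2 = ((-3 + s)/(-6 + s))*s**2 = s**2*(-3 + s)/(-6 + s))
(S(N(6)) + I(0))**2 = ((-2)**2*(-3 - 2)/(-6 - 2) - 1/3)**2 = (4*(-5)/(-8) - 1/3)**2 = (4*(-1/8)*(-5) - 1/3)**2 = (5/2 - 1/3)**2 = (13/6)**2 = 169/36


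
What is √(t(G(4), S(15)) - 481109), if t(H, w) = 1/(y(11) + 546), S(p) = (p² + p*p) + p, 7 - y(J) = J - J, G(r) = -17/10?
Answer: 2*I*√36781865407/553 ≈ 693.62*I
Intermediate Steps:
G(r) = -17/10 (G(r) = -17*⅒ = -17/10)
y(J) = 7 (y(J) = 7 - (J - J) = 7 - 1*0 = 7 + 0 = 7)
S(p) = p + 2*p² (S(p) = (p² + p²) + p = 2*p² + p = p + 2*p²)
t(H, w) = 1/553 (t(H, w) = 1/(7 + 546) = 1/553)
√(t(G(4), S(15)) - 481109) = √(1/553 - 481109) = √(-266053276/553) = 2*I*√36781865407/553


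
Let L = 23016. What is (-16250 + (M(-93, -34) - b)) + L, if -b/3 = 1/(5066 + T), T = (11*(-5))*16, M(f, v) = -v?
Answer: 28464803/4186 ≈ 6800.0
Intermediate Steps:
T = -880 (T = -55*16 = -880)
b = -3/4186 (b = -3/(5066 - 880) = -3/4186 ≈ -0.00071668)
(-16250 + (M(-93, -34) - b)) + L = (-16250 + (-1*(-34) - 1*(-3/4186))) + 23016 = (-16250 + (34 + 3/4186)) + 23016 = (-16250 + 142327/4186) + 23016 = -67880173/4186 + 23016 = 28464803/4186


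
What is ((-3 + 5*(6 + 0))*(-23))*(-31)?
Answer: 19251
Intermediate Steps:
((-3 + 5*(6 + 0))*(-23))*(-31) = ((-3 + 5*6)*(-23))*(-31) = ((-3 + 30)*(-23))*(-31) = (27*(-23))*(-31) = -621*(-31) = 19251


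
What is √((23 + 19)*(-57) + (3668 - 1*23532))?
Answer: I*√22258 ≈ 149.19*I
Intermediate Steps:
√((23 + 19)*(-57) + (3668 - 1*23532)) = √(42*(-57) + (3668 - 23532)) = √(-2394 - 19864) = √(-22258) = I*√22258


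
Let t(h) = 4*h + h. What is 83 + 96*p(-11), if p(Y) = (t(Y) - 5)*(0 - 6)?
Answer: 34643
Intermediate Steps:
t(h) = 5*h
p(Y) = 30 - 30*Y (p(Y) = (5*Y - 5)*(0 - 6) = (-5 + 5*Y)*(-6) = 30 - 30*Y)
83 + 96*p(-11) = 83 + 96*(30 - 30*(-11)) = 83 + 96*(30 + 330) = 83 + 96*360 = 83 + 34560 = 34643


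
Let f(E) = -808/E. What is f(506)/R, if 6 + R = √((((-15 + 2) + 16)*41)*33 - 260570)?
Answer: 2424/64906391 + 404*I*√256511/64906391 ≈ 3.7346e-5 + 0.0031524*I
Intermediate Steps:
R = -6 + I*√256511 (R = -6 + √((((-15 + 2) + 16)*41)*33 - 260570) = -6 + √(((-13 + 16)*41)*33 - 260570) = -6 + √((3*41)*33 - 260570) = -6 + √(123*33 - 260570) = -6 + √(4059 - 260570) = -6 + √(-256511) = -6 + I*√256511 ≈ -6.0 + 506.47*I)
f(506)/R = (-808/506)/(-6 + I*√256511) = (-808*1/506)/(-6 + I*√256511) = -404/(253*(-6 + I*√256511))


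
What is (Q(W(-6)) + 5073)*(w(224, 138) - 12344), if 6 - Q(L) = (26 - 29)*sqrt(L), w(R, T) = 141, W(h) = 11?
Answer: -61979037 - 36609*sqrt(11) ≈ -6.2100e+7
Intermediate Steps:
Q(L) = 6 + 3*sqrt(L) (Q(L) = 6 - (26 - 29)*sqrt(L) = 6 - (-3)*sqrt(L) = 6 + 3*sqrt(L))
(Q(W(-6)) + 5073)*(w(224, 138) - 12344) = ((6 + 3*sqrt(11)) + 5073)*(141 - 12344) = (5079 + 3*sqrt(11))*(-12203) = -61979037 - 36609*sqrt(11)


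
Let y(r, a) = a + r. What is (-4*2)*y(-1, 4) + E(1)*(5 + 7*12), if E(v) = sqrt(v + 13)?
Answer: -24 + 89*sqrt(14) ≈ 309.01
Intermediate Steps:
E(v) = sqrt(13 + v)
(-4*2)*y(-1, 4) + E(1)*(5 + 7*12) = (-4*2)*(4 - 1) + sqrt(13 + 1)*(5 + 7*12) = -8*3 + sqrt(14)*(5 + 84) = -24 + sqrt(14)*89 = -24 + 89*sqrt(14)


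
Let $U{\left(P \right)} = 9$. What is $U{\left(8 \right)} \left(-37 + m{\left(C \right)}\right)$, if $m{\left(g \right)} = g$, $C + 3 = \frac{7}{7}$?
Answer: $-351$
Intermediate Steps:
$C = -2$ ($C = -3 + \frac{7}{7} = -3 + 7 \cdot \frac{1}{7} = -3 + 1 = -2$)
$U{\left(8 \right)} \left(-37 + m{\left(C \right)}\right) = 9 \left(-37 - 2\right) = 9 \left(-39\right) = -351$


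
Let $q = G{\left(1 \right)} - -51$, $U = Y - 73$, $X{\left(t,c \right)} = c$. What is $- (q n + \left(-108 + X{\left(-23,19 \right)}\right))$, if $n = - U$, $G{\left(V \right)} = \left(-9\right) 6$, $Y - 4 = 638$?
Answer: $-1618$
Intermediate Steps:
$Y = 642$ ($Y = 4 + 638 = 642$)
$U = 569$ ($U = 642 - 73 = 569$)
$G{\left(V \right)} = -54$
$n = -569$ ($n = \left(-1\right) 569 = -569$)
$q = -3$ ($q = -54 - -51 = -54 + 51 = -3$)
$- (q n + \left(-108 + X{\left(-23,19 \right)}\right)) = - (\left(-3\right) \left(-569\right) + \left(-108 + 19\right)) = - (1707 - 89) = \left(-1\right) 1618 = -1618$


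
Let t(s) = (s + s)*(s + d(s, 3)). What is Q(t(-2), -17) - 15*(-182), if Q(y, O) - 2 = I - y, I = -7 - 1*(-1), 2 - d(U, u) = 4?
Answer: 2710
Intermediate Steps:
d(U, u) = -2 (d(U, u) = 2 - 1*4 = 2 - 4 = -2)
I = -6 (I = -7 + 1 = -6)
t(s) = 2*s*(-2 + s) (t(s) = (s + s)*(s - 2) = (2*s)*(-2 + s) = 2*s*(-2 + s))
Q(y, O) = -4 - y (Q(y, O) = 2 + (-6 - y) = -4 - y)
Q(t(-2), -17) - 15*(-182) = (-4 - 2*(-2)*(-2 - 2)) - 15*(-182) = (-4 - 2*(-2)*(-4)) + 2730 = (-4 - 1*16) + 2730 = (-4 - 16) + 2730 = -20 + 2730 = 2710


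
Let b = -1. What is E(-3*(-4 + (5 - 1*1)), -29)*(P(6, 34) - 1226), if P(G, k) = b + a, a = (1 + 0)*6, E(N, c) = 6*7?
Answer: -51282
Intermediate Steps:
E(N, c) = 42
a = 6 (a = 1*6 = 6)
P(G, k) = 5 (P(G, k) = -1 + 6 = 5)
E(-3*(-4 + (5 - 1*1)), -29)*(P(6, 34) - 1226) = 42*(5 - 1226) = 42*(-1221) = -51282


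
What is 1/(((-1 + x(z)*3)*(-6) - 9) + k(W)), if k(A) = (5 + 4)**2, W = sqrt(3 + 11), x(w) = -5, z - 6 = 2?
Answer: 1/168 ≈ 0.0059524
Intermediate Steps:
z = 8 (z = 6 + 2 = 8)
W = sqrt(14) ≈ 3.7417
k(A) = 81 (k(A) = 9**2 = 81)
1/(((-1 + x(z)*3)*(-6) - 9) + k(W)) = 1/(((-1 - 5*3)*(-6) - 9) + 81) = 1/(((-1 - 15)*(-6) - 9) + 81) = 1/((-16*(-6) - 9) + 81) = 1/((96 - 9) + 81) = 1/(87 + 81) = 1/168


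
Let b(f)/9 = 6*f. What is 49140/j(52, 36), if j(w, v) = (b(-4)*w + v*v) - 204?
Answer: -63/13 ≈ -4.8462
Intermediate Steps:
b(f) = 54*f (b(f) = 9*(6*f) = 54*f)
j(w, v) = -204 + v**2 - 216*w (j(w, v) = ((54*(-4))*w + v*v) - 204 = (-216*w + v**2) - 204 = (v**2 - 216*w) - 204 = -204 + v**2 - 216*w)
49140/j(52, 36) = 49140/(-204 + 36**2 - 216*52) = 49140/(-204 + 1296 - 11232) = 49140/(-10140) = 49140*(-1/10140) = -63/13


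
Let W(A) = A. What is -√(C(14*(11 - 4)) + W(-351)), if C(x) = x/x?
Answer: -5*I*√14 ≈ -18.708*I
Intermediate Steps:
C(x) = 1
-√(C(14*(11 - 4)) + W(-351)) = -√(1 - 351) = -√(-350) = -5*I*√14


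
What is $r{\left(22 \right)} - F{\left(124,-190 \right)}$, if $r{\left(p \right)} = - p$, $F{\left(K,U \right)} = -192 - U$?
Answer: $-20$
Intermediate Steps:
$r{\left(22 \right)} - F{\left(124,-190 \right)} = \left(-1\right) 22 - \left(-192 - -190\right) = -22 - \left(-192 + 190\right) = -22 - -2 = -22 + 2 = -20$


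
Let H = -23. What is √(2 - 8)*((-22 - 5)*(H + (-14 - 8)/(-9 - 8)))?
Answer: 9963*I*√6/17 ≈ 1435.5*I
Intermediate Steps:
√(2 - 8)*((-22 - 5)*(H + (-14 - 8)/(-9 - 8))) = √(2 - 8)*((-22 - 5)*(-23 + (-14 - 8)/(-9 - 8))) = √(-6)*(-27*(-23 - 22/(-17))) = (I*√6)*(-27*(-23 - 22*(-1/17))) = (I*√6)*(-27*(-23 + 22/17)) = (I*√6)*(-27*(-369/17)) = (I*√6)*(9963/17) = 9963*I*√6/17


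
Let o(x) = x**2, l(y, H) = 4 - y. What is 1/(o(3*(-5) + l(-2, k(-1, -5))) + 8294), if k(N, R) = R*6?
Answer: 1/8375 ≈ 0.00011940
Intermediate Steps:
k(N, R) = 6*R
1/(o(3*(-5) + l(-2, k(-1, -5))) + 8294) = 1/((3*(-5) + (4 - 1*(-2)))**2 + 8294) = 1/((-15 + (4 + 2))**2 + 8294) = 1/((-15 + 6)**2 + 8294) = 1/((-9)**2 + 8294) = 1/(81 + 8294) = 1/8375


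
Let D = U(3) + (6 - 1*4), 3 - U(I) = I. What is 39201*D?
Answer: 78402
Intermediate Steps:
U(I) = 3 - I
D = 2 (D = (3 - 1*3) + (6 - 1*4) = (3 - 3) + (6 - 4) = 0 + 2 = 2)
39201*D = 39201*2 = 78402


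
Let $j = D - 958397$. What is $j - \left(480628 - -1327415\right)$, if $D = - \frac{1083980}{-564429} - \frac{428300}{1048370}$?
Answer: $- \frac{163698583812152930}{59173043073} \approx -2.7664 \cdot 10^{6}$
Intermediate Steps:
$D = \frac{89466717190}{59173043073}$ ($D = \left(-1083980\right) \left(- \frac{1}{564429}\right) - \frac{42830}{104837} = \frac{1083980}{564429} - \frac{42830}{104837} = \frac{89466717190}{59173043073} \approx 1.512$)
$j = - \frac{56711177495316791}{59173043073}$ ($j = \frac{89466717190}{59173043073} - 958397 = - \frac{56711177495316791}{59173043073} \approx -9.584 \cdot 10^{5}$)
$j - \left(480628 - -1327415\right) = - \frac{56711177495316791}{59173043073} - \left(480628 - -1327415\right) = - \frac{56711177495316791}{59173043073} - \left(480628 + 1327415\right) = - \frac{56711177495316791}{59173043073} - 1808043 = - \frac{163698583812152930}{59173043073}$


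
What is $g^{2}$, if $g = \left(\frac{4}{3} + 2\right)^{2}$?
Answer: $\frac{10000}{81} \approx 123.46$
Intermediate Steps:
$g = \frac{100}{9}$ ($g = \left(4 \cdot \frac{1}{3} + 2\right)^{2} = \left(\frac{4}{3} + 2\right)^{2} = \left(\frac{10}{3}\right)^{2} = \frac{100}{9} \approx 11.111$)
$g^{2} = \left(\frac{100}{9}\right)^{2} = \frac{10000}{81}$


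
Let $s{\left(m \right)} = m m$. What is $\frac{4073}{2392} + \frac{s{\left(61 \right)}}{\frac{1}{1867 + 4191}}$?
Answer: $\frac{53920032729}{2392} \approx 2.2542 \cdot 10^{7}$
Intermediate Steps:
$s{\left(m \right)} = m^{2}$
$\frac{4073}{2392} + \frac{s{\left(61 \right)}}{\frac{1}{1867 + 4191}} = \frac{4073}{2392} + \frac{61^{2}}{\frac{1}{1867 + 4191}} = 4073 \cdot \frac{1}{2392} + \frac{3721}{\frac{1}{6058}} = \frac{4073}{2392} + 3721 \frac{1}{\frac{1}{6058}} = \frac{4073}{2392} + 3721 \cdot 6058 = \frac{4073}{2392} + 22541818 = \frac{53920032729}{2392}$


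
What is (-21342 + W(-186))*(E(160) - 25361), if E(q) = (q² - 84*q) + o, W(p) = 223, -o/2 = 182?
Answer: 286479235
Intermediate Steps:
o = -364 (o = -2*182 = -364)
E(q) = -364 + q² - 84*q (E(q) = (q² - 84*q) - 364 = -364 + q² - 84*q)
(-21342 + W(-186))*(E(160) - 25361) = (-21342 + 223)*((-364 + 160² - 84*160) - 25361) = -21119*((-364 + 25600 - 13440) - 25361) = -21119*(11796 - 25361) = -21119*(-13565) = 286479235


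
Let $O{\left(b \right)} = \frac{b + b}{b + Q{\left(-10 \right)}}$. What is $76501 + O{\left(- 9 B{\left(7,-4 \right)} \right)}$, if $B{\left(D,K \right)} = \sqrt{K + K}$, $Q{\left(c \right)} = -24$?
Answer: $\frac{1300535}{17} + \frac{12 i \sqrt{2}}{17} \approx 76502.0 + 0.99827 i$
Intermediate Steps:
$B{\left(D,K \right)} = \sqrt{2} \sqrt{K}$ ($B{\left(D,K \right)} = \sqrt{2 K} = \sqrt{2} \sqrt{K}$)
$O{\left(b \right)} = \frac{2 b}{-24 + b}$ ($O{\left(b \right)} = \frac{b + b}{b - 24} = \frac{2 b}{-24 + b}$)
$76501 + O{\left(- 9 B{\left(7,-4 \right)} \right)} = 76501 + \frac{2 \left(- 9 \sqrt{2} \sqrt{-4}\right)}{-24 - 9 \sqrt{2} \sqrt{-4}} = 76501 + \frac{2 \left(- 9 \sqrt{2} \cdot 2 i\right)}{-24 - 9 \sqrt{2} \cdot 2 i} = 76501 + \frac{2 \left(- 9 \cdot 2 i \sqrt{2}\right)}{-24 - 9 \cdot 2 i \sqrt{2}} = 76501 + \frac{2 \left(- 18 i \sqrt{2}\right)}{-24 - 18 i \sqrt{2}} = 76501 - \frac{36 i \sqrt{2}}{-24 - 18 i \sqrt{2}}$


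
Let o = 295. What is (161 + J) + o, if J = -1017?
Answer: -561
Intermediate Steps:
(161 + J) + o = (161 - 1017) + 295 = -856 + 295 = -561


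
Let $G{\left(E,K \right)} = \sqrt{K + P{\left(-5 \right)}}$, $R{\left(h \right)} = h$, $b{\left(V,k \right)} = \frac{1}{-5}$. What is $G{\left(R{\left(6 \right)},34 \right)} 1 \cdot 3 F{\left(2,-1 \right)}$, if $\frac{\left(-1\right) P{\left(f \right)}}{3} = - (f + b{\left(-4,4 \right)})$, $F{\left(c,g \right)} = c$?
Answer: $\frac{12 \sqrt{115}}{5} \approx 25.737$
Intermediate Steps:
$b{\left(V,k \right)} = - \frac{1}{5}$
$P{\left(f \right)} = - \frac{3}{5} + 3 f$ ($P{\left(f \right)} = - 3 \left(- (f - \frac{1}{5})\right) = - 3 \left(- (- \frac{1}{5} + f)\right) = - 3 \left(\frac{1}{5} - f\right) = - \frac{3}{5} + 3 f$)
$G{\left(E,K \right)} = \sqrt{- \frac{78}{5} + K}$ ($G{\left(E,K \right)} = \sqrt{K + \left(- \frac{3}{5} + 3 \left(-5\right)\right)} = \sqrt{K - \frac{78}{5}} = \sqrt{- \frac{78}{5} + K}$)
$G{\left(R{\left(6 \right)},34 \right)} 1 \cdot 3 F{\left(2,-1 \right)} = \frac{\sqrt{-390 + 25 \cdot 34}}{5} \cdot 1 \cdot 3 \cdot 2 = \frac{\sqrt{-390 + 850}}{5} \cdot 3 \cdot 2 = \frac{\sqrt{460}}{5} \cdot 6 = \frac{2 \sqrt{115}}{5} \cdot 6 = \frac{12 \sqrt{115}}{5}$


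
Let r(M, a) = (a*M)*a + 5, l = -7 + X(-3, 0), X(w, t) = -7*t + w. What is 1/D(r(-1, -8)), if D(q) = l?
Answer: -⅒ ≈ -0.10000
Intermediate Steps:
X(w, t) = w - 7*t
l = -10 (l = -7 + (-3 - 7*0) = -7 + (-3 + 0) = -7 - 3 = -10)
r(M, a) = 5 + M*a² (r(M, a) = (M*a)*a + 5 = M*a² + 5 = 5 + M*a²)
D(q) = -10
1/D(r(-1, -8)) = 1/(-10) = -⅒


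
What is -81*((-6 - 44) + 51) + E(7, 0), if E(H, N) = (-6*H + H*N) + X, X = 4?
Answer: -119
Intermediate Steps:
E(H, N) = 4 - 6*H + H*N (E(H, N) = (-6*H + H*N) + 4 = 4 - 6*H + H*N)
-81*((-6 - 44) + 51) + E(7, 0) = -81*((-6 - 44) + 51) + (4 - 6*7 + 7*0) = -81*(-50 + 51) + (4 - 42 + 0) = -81*1 - 38 = -81 - 38 = -119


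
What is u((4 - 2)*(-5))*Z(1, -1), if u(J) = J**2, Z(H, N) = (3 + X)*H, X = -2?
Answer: 100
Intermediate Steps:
Z(H, N) = H (Z(H, N) = (3 - 2)*H = 1*H = H)
u((4 - 2)*(-5))*Z(1, -1) = ((4 - 2)*(-5))**2*1 = (2*(-5))**2*1 = (-10)**2*1 = 100*1 = 100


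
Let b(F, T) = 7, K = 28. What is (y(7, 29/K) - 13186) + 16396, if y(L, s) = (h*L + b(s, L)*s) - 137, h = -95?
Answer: 9661/4 ≈ 2415.3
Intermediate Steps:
y(L, s) = -137 - 95*L + 7*s (y(L, s) = (-95*L + 7*s) - 137 = -137 - 95*L + 7*s)
(y(7, 29/K) - 13186) + 16396 = ((-137 - 95*7 + 7*(29/28)) - 13186) + 16396 = ((-137 - 665 + 7*(29*(1/28))) - 13186) + 16396 = ((-137 - 665 + 7*(29/28)) - 13186) + 16396 = ((-137 - 665 + 29/4) - 13186) + 16396 = (-3179/4 - 13186) + 16396 = -55923/4 + 16396 = 9661/4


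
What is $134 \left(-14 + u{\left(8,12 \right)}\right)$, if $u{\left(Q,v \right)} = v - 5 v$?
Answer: $-8308$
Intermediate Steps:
$u{\left(Q,v \right)} = - 4 v$
$134 \left(-14 + u{\left(8,12 \right)}\right) = 134 \left(-14 - 48\right) = 134 \left(-62\right) = -8308$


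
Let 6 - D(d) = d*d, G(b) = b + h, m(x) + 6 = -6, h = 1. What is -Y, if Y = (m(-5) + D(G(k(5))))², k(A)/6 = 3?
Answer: -134689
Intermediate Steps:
k(A) = 18 (k(A) = 6*3 = 18)
m(x) = -12 (m(x) = -6 - 6 = -12)
G(b) = 1 + b (G(b) = b + 1 = 1 + b)
D(d) = 6 - d² (D(d) = 6 - d*d = 6 - d²)
Y = 134689 (Y = (-12 + (6 - (1 + 18)²))² = (-12 + (6 - 1*19²))² = (-12 + (6 - 1*361))² = (-12 + (6 - 361))² = (-12 - 355)² = (-367)² = 134689)
-Y = -1*134689 = -134689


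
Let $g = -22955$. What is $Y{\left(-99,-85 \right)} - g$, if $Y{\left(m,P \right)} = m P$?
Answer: $31370$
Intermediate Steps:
$Y{\left(m,P \right)} = P m$
$Y{\left(-99,-85 \right)} - g = \left(-85\right) \left(-99\right) - -22955 = 8415 + 22955 = 31370$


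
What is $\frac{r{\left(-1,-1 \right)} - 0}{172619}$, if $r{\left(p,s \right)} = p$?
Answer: $- \frac{1}{172619} \approx -5.7931 \cdot 10^{-6}$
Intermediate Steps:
$\frac{r{\left(-1,-1 \right)} - 0}{172619} = \frac{-1 - 0}{172619} = \frac{-1 + 0}{172619} = \frac{1}{172619} \left(-1\right) = - \frac{1}{172619}$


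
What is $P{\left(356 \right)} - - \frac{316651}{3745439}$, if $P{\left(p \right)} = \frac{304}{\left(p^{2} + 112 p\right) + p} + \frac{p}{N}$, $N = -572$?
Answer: $- \frac{11983331333646}{22356386809757} \approx -0.53601$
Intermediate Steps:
$P{\left(p \right)} = \frac{304}{p^{2} + 113 p} - \frac{p}{572}$ ($P{\left(p \right)} = \frac{304}{\left(p^{2} + 112 p\right) + p} + \frac{p}{-572} = \frac{304}{p^{2} + 113 p} + p \left(- \frac{1}{572}\right) = \frac{304}{p^{2} + 113 p} - \frac{p}{572}$)
$P{\left(356 \right)} - - \frac{316651}{3745439} = \frac{173888 - 356^{3} - 113 \cdot 356^{2}}{572 \cdot 356 \left(113 + 356\right)} - - \frac{316651}{3745439} = \frac{1}{572} \cdot \frac{1}{356} \cdot \frac{1}{469} \left(173888 - 45118016 - 14321168\right) - \left(-316651\right) \frac{1}{3745439} = \frac{1}{572} \cdot \frac{1}{356} \cdot \frac{1}{469} \left(173888 - 45118016 - 14321168\right) - - \frac{316651}{3745439} = \frac{1}{572} \cdot \frac{1}{356} \cdot \frac{1}{469} \left(-59265296\right) + \frac{316651}{3745439} = - \frac{3704081}{5968963} + \frac{316651}{3745439} = - \frac{11983331333646}{22356386809757}$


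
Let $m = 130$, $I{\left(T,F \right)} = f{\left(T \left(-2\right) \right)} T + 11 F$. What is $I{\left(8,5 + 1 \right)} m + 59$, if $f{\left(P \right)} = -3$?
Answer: $5519$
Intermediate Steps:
$I{\left(T,F \right)} = - 3 T + 11 F$
$I{\left(8,5 + 1 \right)} m + 59 = \left(\left(-3\right) 8 + 11 \left(5 + 1\right)\right) 130 + 59 = \left(-24 + 11 \cdot 6\right) 130 + 59 = \left(-24 + 66\right) 130 + 59 = 42 \cdot 130 + 59 = 5460 + 59 = 5519$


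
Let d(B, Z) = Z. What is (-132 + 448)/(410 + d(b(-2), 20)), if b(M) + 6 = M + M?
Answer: 158/215 ≈ 0.73488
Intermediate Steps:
b(M) = -6 + 2*M (b(M) = -6 + (M + M) = -6 + 2*M)
(-132 + 448)/(410 + d(b(-2), 20)) = (-132 + 448)/(410 + 20) = 316/430 = 316*(1/430) = 158/215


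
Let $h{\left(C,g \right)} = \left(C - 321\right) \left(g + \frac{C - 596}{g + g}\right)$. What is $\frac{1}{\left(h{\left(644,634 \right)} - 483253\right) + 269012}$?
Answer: $- \frac{317}{2994627} \approx -0.00010586$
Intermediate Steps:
$h{\left(C,g \right)} = \left(-321 + C\right) \left(g + \frac{-596 + C}{2 g}\right)$
$\frac{1}{\left(h{\left(644,634 \right)} - 483253\right) + 269012} = \frac{1}{\left(\frac{191316 + 644^{2} - 590548 + 2 \cdot 634^{2} \left(-321 + 644\right)}{2 \cdot 634} - 483253\right) + 269012} = \frac{1}{\left(\frac{1}{2} \cdot \frac{1}{634} \left(191316 + 414736 - 590548 + 2 \cdot 401956 \cdot 323\right) - 483253\right) + 269012} = \frac{1}{\left(\frac{1}{2} \cdot \frac{1}{634} \left(191316 + 414736 - 590548 + 259663576\right) - 483253\right) + 269012} = \frac{1}{\left(\frac{1}{2} \cdot \frac{1}{634} \cdot 259679080 - 483253\right) + 269012} = \frac{1}{\left(\frac{64919770}{317} - 483253\right) + 269012} = \frac{1}{- \frac{88271431}{317} + 269012} = \frac{1}{- \frac{2994627}{317}} = - \frac{317}{2994627}$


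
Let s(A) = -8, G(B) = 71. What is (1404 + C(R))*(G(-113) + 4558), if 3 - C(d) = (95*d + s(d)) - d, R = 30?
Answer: -6503745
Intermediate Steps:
C(d) = 11 - 94*d (C(d) = 3 - ((95*d - 8) - d) = 3 - ((-8 + 95*d) - d) = 3 - (-8 + 94*d) = 3 + (8 - 94*d) = 11 - 94*d)
(1404 + C(R))*(G(-113) + 4558) = (1404 + (11 - 94*30))*(71 + 4558) = (1404 + (11 - 2820))*4629 = (1404 - 2809)*4629 = -1405*4629 = -6503745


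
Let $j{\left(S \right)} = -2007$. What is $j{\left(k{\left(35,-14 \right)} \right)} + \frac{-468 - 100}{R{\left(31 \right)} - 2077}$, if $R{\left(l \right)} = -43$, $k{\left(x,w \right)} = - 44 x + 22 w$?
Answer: $- \frac{531784}{265} \approx -2006.7$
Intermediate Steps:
$j{\left(k{\left(35,-14 \right)} \right)} + \frac{-468 - 100}{R{\left(31 \right)} - 2077} = -2007 + \frac{-468 - 100}{-43 - 2077} = -2007 + \frac{-468 - 100}{-2120} = -2007 - - \frac{71}{265} = -2007 + \frac{71}{265} = - \frac{531784}{265}$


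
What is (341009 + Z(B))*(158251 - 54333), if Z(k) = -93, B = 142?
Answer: 35427308888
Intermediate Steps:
(341009 + Z(B))*(158251 - 54333) = (341009 - 93)*(158251 - 54333) = 340916*103918 = 35427308888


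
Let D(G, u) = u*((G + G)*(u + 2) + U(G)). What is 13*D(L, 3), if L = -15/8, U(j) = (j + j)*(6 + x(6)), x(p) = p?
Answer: -9945/4 ≈ -2486.3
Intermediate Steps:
U(j) = 24*j (U(j) = (j + j)*(6 + 6) = (2*j)*12 = 24*j)
L = -15/8 (L = -15*⅛ = -15/8 ≈ -1.8750)
D(G, u) = u*(24*G + 2*G*(2 + u)) (D(G, u) = u*((G + G)*(u + 2) + 24*G) = u*((2*G)*(2 + u) + 24*G) = u*(2*G*(2 + u) + 24*G) = u*(24*G + 2*G*(2 + u)))
13*D(L, 3) = 13*(2*(-15/8)*3*(14 + 3)) = 13*(2*(-15/8)*3*17) = 13*(-765/4) = -9945/4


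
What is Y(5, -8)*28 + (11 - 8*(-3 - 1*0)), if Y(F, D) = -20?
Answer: -525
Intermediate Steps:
Y(5, -8)*28 + (11 - 8*(-3 - 1*0)) = -20*28 + (11 - 8*(-3 - 1*0)) = -560 + (11 - 8*(-3 + 0)) = -560 + (11 - 8*(-3)) = -560 + (11 + 24) = -560 + 35 = -525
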